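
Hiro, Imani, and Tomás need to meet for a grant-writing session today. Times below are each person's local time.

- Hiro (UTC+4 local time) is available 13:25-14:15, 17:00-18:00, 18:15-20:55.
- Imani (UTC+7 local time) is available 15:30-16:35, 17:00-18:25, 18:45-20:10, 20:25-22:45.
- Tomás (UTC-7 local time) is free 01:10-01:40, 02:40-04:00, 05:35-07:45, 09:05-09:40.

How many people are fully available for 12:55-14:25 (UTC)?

1

Hiro in UTC: 09:25-10:15, 13:00-14:00, 14:15-16:55 (subtract 4h to convert from UTC+4).
Imani in UTC: 08:30-09:35, 10:00-11:25, 11:45-13:10, 13:25-15:45 (subtract 7h to convert from UTC+7).
Tomás in UTC: 08:10-08:40, 09:40-11:00, 12:35-14:45, 16:05-16:40 (add 7h to convert from UTC-7).
Tomás can make the full 12:55-14:25 slot — that's 1.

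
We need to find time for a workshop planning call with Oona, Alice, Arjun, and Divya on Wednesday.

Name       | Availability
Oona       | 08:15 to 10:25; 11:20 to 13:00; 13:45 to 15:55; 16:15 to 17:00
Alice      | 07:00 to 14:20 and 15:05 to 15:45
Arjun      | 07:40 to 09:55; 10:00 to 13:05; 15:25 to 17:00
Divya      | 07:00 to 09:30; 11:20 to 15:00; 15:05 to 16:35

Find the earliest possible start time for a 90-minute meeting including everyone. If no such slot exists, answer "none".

11:20

Oona ∩ Alice: 08:15-10:25, 11:20-13:00, 13:45-14:20, 15:05-15:45.
Oona ∩ Alice ∩ Arjun: 08:15-09:55, 10:00-10:25, 11:20-13:00, 15:25-15:45.
Oona ∩ Alice ∩ Arjun ∩ Divya: 08:15-09:30, 11:20-13:00, 15:25-15:45.
The first common window of at least 90 minutes is 11:20-13:00, so the earliest start is 11:20.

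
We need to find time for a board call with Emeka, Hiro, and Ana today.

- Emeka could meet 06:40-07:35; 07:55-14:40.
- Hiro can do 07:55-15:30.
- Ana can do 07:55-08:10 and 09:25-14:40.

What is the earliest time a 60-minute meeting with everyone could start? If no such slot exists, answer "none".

09:25

Emeka ∩ Hiro: 07:55-14:40.
Emeka ∩ Hiro ∩ Ana: 07:55-08:10, 09:25-14:40.
Those are the intersection windows.
The first common window of at least 60 minutes is 09:25-14:40, so the earliest start is 09:25.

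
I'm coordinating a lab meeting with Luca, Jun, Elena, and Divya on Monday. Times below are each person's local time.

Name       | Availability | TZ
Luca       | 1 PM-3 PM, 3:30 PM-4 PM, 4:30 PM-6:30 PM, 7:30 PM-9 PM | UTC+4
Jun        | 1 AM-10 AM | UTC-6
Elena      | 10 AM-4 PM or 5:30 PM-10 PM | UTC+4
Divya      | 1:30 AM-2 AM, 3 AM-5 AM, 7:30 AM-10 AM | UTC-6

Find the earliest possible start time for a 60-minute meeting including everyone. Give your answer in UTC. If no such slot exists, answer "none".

Luca in UTC: 09:00-11:00, 11:30-12:00, 12:30-14:30, 15:30-17:00 (subtract 4h to convert from UTC+4).
Jun in UTC: 07:00-16:00 (add 6h to convert from UTC-6).
Elena in UTC: 06:00-12:00, 13:30-18:00 (subtract 4h to convert from UTC+4).
Divya in UTC: 07:30-08:00, 09:00-11:00, 13:30-16:00 (add 6h to convert from UTC-6).
Luca ∩ Jun: 09:00-11:00, 11:30-12:00, 12:30-14:30, 15:30-16:00.
Luca ∩ Jun ∩ Elena: 09:00-11:00, 11:30-12:00, 13:30-14:30, 15:30-16:00.
Luca ∩ Jun ∩ Elena ∩ Divya: 09:00-11:00, 13:30-14:30, 15:30-16:00.
The first common window of at least 60 minutes is 09:00-11:00, so the earliest start is 09:00.

09:00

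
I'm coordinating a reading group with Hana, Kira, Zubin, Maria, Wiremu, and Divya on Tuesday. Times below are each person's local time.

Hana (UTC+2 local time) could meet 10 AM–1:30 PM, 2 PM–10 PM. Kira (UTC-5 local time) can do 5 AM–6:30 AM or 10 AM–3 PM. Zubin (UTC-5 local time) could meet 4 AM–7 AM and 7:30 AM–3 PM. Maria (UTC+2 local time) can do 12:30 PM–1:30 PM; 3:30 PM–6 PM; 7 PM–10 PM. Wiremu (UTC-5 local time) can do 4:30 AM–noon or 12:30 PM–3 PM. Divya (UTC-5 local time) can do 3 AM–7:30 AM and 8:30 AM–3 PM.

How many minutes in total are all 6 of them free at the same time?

270

Hana in UTC: 08:00-11:30, 12:00-20:00 (subtract 2h to convert from UTC+2).
Kira in UTC: 10:00-11:30, 15:00-20:00 (add 5h to convert from UTC-5).
Zubin in UTC: 09:00-12:00, 12:30-20:00 (add 5h to convert from UTC-5).
Maria in UTC: 10:30-11:30, 13:30-16:00, 17:00-20:00 (subtract 2h to convert from UTC+2).
Wiremu in UTC: 09:30-17:00, 17:30-20:00 (add 5h to convert from UTC-5).
Divya in UTC: 08:00-12:30, 13:30-20:00 (add 5h to convert from UTC-5).
Hana ∩ Kira: 10:00-11:30, 15:00-20:00.
Hana ∩ Kira ∩ Zubin: 10:00-11:30, 15:00-20:00.
Hana ∩ Kira ∩ Zubin ∩ Maria: 10:30-11:30, 15:00-16:00, 17:00-20:00.
Hana ∩ Kira ∩ Zubin ∩ Maria ∩ Wiremu: 10:30-11:30, 15:00-16:00, 17:30-20:00.
Hana ∩ Kira ∩ Zubin ∩ Maria ∩ Wiremu ∩ Divya: 10:30-11:30, 15:00-16:00, 17:30-20:00.
Summing the common windows: 60 + 60 + 150 = 270 minutes.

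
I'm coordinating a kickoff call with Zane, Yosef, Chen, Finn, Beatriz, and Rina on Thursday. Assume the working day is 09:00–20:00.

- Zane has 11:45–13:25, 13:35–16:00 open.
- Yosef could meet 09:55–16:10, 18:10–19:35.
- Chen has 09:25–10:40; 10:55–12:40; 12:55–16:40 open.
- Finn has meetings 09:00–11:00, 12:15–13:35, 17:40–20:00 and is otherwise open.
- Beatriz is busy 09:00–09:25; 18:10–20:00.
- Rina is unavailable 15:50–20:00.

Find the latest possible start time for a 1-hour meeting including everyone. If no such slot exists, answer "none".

Zane free: 11:45-13:25, 13:35-16:00.
Yosef free: 09:55-16:10, 18:10-19:35.
Chen free: 09:25-10:40, 10:55-12:40, 12:55-16:40.
Finn free: 11:00-12:15, 13:35-17:40 (invert busy blocks within the working day).
Beatriz free: 09:25-18:10 (invert busy blocks within the working day).
Rina free: 09:00-15:50 (invert busy blocks within the working day).
Zane ∩ Yosef: 11:45-13:25, 13:35-16:00.
Zane ∩ Yosef ∩ Chen: 11:45-12:40, 12:55-13:25, 13:35-16:00.
Zane ∩ Yosef ∩ Chen ∩ Finn: 11:45-12:15, 13:35-16:00.
Zane ∩ Yosef ∩ Chen ∩ Finn ∩ Beatriz: 11:45-12:15, 13:35-16:00.
Zane ∩ Yosef ∩ Chen ∩ Finn ∩ Beatriz ∩ Rina: 11:45-12:15, 13:35-15:50.
So the common availability across everyone is 11:45-12:15, 13:35-15:50.
The last common window of at least 60 minutes is 13:35-15:50; a 60-minute meeting can start as late as 14:50 and still end by 15:50.

14:50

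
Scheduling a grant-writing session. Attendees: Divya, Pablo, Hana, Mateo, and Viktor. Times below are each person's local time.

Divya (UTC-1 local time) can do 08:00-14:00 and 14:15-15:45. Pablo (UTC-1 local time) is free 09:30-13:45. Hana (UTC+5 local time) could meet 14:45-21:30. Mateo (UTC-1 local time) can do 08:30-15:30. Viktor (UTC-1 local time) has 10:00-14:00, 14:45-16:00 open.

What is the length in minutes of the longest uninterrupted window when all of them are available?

Divya in UTC: 09:00-15:00, 15:15-16:45 (add 1h to convert from UTC-1).
Pablo in UTC: 10:30-14:45 (add 1h to convert from UTC-1).
Hana in UTC: 09:45-16:30 (subtract 5h to convert from UTC+5).
Mateo in UTC: 09:30-16:30 (add 1h to convert from UTC-1).
Viktor in UTC: 11:00-15:00, 15:45-17:00 (add 1h to convert from UTC-1).
Divya ∩ Pablo: 10:30-14:45.
Divya ∩ Pablo ∩ Hana: 10:30-14:45.
Divya ∩ Pablo ∩ Hana ∩ Mateo: 10:30-14:45.
Divya ∩ Pablo ∩ Hana ∩ Mateo ∩ Viktor: 11:00-14:45.
Those are the intersection windows.
The longest is 11:00-14:45 at 225 minutes.

225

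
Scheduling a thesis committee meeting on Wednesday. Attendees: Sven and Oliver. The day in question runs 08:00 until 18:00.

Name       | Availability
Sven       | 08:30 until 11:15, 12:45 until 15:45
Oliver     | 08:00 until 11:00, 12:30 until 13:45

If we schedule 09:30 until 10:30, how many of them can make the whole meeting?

Sven and Oliver can make the full 09:30-10:30 slot — that's 2.

2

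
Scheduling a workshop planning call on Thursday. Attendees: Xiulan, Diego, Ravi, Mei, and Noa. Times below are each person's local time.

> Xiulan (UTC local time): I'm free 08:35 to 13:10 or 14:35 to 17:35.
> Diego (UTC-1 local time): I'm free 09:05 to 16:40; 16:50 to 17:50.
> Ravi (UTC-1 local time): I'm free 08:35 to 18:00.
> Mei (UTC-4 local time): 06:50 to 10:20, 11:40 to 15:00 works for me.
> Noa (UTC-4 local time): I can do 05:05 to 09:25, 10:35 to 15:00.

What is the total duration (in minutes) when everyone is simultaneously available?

Xiulan in UTC: 08:35-13:10, 14:35-17:35.
Diego in UTC: 10:05-17:40, 17:50-18:50 (add 1h to convert from UTC-1).
Ravi in UTC: 09:35-19:00 (add 1h to convert from UTC-1).
Mei in UTC: 10:50-14:20, 15:40-19:00 (add 4h to convert from UTC-4).
Noa in UTC: 09:05-13:25, 14:35-19:00 (add 4h to convert from UTC-4).
Xiulan ∩ Diego: 10:05-13:10, 14:35-17:35.
Xiulan ∩ Diego ∩ Ravi: 10:05-13:10, 14:35-17:35.
Xiulan ∩ Diego ∩ Ravi ∩ Mei: 10:50-13:10, 15:40-17:35.
Xiulan ∩ Diego ∩ Ravi ∩ Mei ∩ Noa: 10:50-13:10, 15:40-17:35.
Summing the common windows: 140 + 115 = 255 minutes.

255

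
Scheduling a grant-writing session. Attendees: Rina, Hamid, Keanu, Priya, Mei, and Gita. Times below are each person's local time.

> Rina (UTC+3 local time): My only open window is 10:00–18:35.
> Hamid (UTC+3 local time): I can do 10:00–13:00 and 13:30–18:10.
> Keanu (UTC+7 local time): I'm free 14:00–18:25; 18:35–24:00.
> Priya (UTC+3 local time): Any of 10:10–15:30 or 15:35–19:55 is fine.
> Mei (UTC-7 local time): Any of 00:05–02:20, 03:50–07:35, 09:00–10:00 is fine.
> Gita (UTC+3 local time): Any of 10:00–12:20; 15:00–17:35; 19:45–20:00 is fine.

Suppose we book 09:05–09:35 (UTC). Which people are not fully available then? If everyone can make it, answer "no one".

Gita, Mei

Rina in UTC: 07:00-15:35 (subtract 3h to convert from UTC+3).
Hamid in UTC: 07:00-10:00, 10:30-15:10 (subtract 3h to convert from UTC+3).
Keanu in UTC: 07:00-11:25, 11:35-17:00 (subtract 7h to convert from UTC+7).
Priya in UTC: 07:10-12:30, 12:35-16:55 (subtract 3h to convert from UTC+3).
Mei in UTC: 07:05-09:20, 10:50-14:35, 16:00-17:00 (add 7h to convert from UTC-7).
Gita in UTC: 07:00-09:20, 12:00-14:35, 16:45-17:00 (subtract 3h to convert from UTC+3).
Rina: free for 09:05-09:35. Hamid: free for 09:05-09:35. Keanu: free for 09:05-09:35. Priya: free for 09:05-09:35. Mei: not fully free for 09:05-09:35. Gita: not fully free for 09:05-09:35.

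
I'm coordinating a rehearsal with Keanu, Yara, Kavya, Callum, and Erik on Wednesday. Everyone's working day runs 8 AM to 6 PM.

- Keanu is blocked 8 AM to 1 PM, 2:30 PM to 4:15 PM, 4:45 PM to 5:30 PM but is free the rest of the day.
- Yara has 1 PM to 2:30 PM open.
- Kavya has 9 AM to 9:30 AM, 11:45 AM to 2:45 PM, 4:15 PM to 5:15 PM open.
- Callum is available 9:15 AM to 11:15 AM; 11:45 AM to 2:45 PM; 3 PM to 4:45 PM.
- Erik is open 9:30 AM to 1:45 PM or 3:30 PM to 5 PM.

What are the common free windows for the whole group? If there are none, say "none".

13:00-13:45

Keanu free: 13:00-14:30, 16:15-16:45, 17:30-18:00 (invert busy blocks within the working day).
Yara free: 13:00-14:30.
Kavya free: 09:00-09:30, 11:45-14:45, 16:15-17:15.
Callum free: 09:15-11:15, 11:45-14:45, 15:00-16:45.
Erik free: 09:30-13:45, 15:30-17:00.
Keanu ∩ Yara: 13:00-14:30.
Keanu ∩ Yara ∩ Kavya: 13:00-14:30.
Keanu ∩ Yara ∩ Kavya ∩ Callum: 13:00-14:30.
Keanu ∩ Yara ∩ Kavya ∩ Callum ∩ Erik: 13:00-13:45.
So the common availability across everyone is 13:00-13:45.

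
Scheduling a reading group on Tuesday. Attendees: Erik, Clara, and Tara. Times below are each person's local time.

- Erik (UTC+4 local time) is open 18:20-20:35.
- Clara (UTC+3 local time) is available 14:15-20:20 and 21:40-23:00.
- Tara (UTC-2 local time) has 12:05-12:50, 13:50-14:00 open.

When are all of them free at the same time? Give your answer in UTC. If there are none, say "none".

Erik in UTC: 14:20-16:35 (subtract 4h to convert from UTC+4).
Clara in UTC: 11:15-17:20, 18:40-20:00 (subtract 3h to convert from UTC+3).
Tara in UTC: 14:05-14:50, 15:50-16:00 (add 2h to convert from UTC-2).
Erik ∩ Clara: 14:20-16:35.
Erik ∩ Clara ∩ Tara: 14:20-14:50, 15:50-16:00.

14:20-14:50, 15:50-16:00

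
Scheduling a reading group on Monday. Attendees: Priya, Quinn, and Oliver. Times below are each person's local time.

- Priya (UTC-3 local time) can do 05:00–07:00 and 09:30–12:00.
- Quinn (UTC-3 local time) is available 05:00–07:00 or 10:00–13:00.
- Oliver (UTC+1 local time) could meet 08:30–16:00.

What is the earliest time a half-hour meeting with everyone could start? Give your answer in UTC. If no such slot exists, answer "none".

Priya in UTC: 08:00-10:00, 12:30-15:00 (add 3h to convert from UTC-3).
Quinn in UTC: 08:00-10:00, 13:00-16:00 (add 3h to convert from UTC-3).
Oliver in UTC: 07:30-15:00 (subtract 1h to convert from UTC+1).
Priya ∩ Quinn: 08:00-10:00, 13:00-15:00.
Priya ∩ Quinn ∩ Oliver: 08:00-10:00, 13:00-15:00.
Those are the intersection windows.
The first common window of at least 30 minutes is 08:00-10:00, so the earliest start is 08:00.

08:00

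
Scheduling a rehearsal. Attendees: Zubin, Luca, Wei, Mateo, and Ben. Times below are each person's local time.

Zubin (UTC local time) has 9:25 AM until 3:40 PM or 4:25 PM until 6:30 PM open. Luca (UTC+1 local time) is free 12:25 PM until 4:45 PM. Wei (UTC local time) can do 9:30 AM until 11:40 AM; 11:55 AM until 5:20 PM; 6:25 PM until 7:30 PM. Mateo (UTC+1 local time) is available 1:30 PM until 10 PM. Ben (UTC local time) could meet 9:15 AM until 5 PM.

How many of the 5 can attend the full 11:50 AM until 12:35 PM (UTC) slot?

Zubin in UTC: 09:25-15:40, 16:25-18:30.
Luca in UTC: 11:25-15:45 (subtract 1h to convert from UTC+1).
Wei in UTC: 09:30-11:40, 11:55-17:20, 18:25-19:30.
Mateo in UTC: 12:30-21:00 (subtract 1h to convert from UTC+1).
Ben in UTC: 09:15-17:00.
Zubin, Luca, and Ben can make the full 11:50-12:35 slot — that's 3.

3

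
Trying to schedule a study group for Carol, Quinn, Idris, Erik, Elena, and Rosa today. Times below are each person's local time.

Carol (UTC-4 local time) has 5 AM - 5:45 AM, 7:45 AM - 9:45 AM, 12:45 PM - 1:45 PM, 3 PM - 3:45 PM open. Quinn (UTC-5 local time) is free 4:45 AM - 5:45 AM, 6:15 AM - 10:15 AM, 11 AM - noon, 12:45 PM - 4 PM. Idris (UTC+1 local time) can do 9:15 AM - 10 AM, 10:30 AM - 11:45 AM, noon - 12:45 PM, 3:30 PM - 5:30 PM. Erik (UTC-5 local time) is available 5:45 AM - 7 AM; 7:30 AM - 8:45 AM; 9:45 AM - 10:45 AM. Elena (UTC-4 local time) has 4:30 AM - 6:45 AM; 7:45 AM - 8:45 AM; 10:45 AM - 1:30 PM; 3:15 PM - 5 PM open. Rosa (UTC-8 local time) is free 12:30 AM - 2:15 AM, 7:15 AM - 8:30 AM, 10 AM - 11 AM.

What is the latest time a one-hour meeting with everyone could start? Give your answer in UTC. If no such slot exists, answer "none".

none

Carol in UTC: 09:00-09:45, 11:45-13:45, 16:45-17:45, 19:00-19:45 (add 4h to convert from UTC-4).
Quinn in UTC: 09:45-10:45, 11:15-15:15, 16:00-17:00, 17:45-21:00 (add 5h to convert from UTC-5).
Idris in UTC: 08:15-09:00, 09:30-10:45, 11:00-11:45, 14:30-16:30 (subtract 1h to convert from UTC+1).
Erik in UTC: 10:45-12:00, 12:30-13:45, 14:45-15:45 (add 5h to convert from UTC-5).
Elena in UTC: 08:30-10:45, 11:45-12:45, 14:45-17:30, 19:15-21:00 (add 4h to convert from UTC-4).
Rosa in UTC: 08:30-10:15, 15:15-16:30, 18:00-19:00 (add 8h to convert from UTC-8).
Carol ∩ Quinn: 11:45-13:45, 16:45-17:00, 19:00-19:45.
Carol ∩ Quinn ∩ Idris: ∅.
Carol ∩ Quinn ∩ Idris ∩ Erik: ∅.
Carol ∩ Quinn ∩ Idris ∩ Erik ∩ Elena: ∅.
Carol ∩ Quinn ∩ Idris ∩ Erik ∩ Elena ∩ Rosa: ∅.
There is no time when everyone is free.
No common window is at least 60 minutes long.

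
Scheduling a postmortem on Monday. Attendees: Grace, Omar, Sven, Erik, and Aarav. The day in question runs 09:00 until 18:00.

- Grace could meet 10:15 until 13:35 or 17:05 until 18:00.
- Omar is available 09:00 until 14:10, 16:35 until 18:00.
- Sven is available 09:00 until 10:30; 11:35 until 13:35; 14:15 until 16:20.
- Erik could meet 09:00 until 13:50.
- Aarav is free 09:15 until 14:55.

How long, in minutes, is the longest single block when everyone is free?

120

Grace ∩ Omar: 10:15-13:35, 17:05-18:00.
Grace ∩ Omar ∩ Sven: 10:15-10:30, 11:35-13:35.
Grace ∩ Omar ∩ Sven ∩ Erik: 10:15-10:30, 11:35-13:35.
Grace ∩ Omar ∩ Sven ∩ Erik ∩ Aarav: 10:15-10:30, 11:35-13:35.
The longest is 11:35-13:35 at 120 minutes.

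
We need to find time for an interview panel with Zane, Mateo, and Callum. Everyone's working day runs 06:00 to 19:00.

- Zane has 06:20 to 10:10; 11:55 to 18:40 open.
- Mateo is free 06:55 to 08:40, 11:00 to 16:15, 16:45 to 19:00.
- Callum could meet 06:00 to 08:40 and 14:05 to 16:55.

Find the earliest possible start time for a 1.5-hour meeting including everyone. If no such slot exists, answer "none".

06:55

Zane ∩ Mateo: 06:55-08:40, 11:55-16:15, 16:45-18:40.
Zane ∩ Mateo ∩ Callum: 06:55-08:40, 14:05-16:15, 16:45-16:55.
Those are the intersection windows.
The first common window of at least 90 minutes is 06:55-08:40, so the earliest start is 06:55.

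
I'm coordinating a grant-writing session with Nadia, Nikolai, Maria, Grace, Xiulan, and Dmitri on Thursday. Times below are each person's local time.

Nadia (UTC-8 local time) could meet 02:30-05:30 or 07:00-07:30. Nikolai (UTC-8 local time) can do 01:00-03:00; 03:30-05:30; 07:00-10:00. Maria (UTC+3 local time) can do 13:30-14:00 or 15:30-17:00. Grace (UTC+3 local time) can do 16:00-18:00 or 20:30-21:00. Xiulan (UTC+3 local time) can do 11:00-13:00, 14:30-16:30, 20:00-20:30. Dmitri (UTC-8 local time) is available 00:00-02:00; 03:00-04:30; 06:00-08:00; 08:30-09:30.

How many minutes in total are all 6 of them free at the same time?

Nadia in UTC: 10:30-13:30, 15:00-15:30 (add 8h to convert from UTC-8).
Nikolai in UTC: 09:00-11:00, 11:30-13:30, 15:00-18:00 (add 8h to convert from UTC-8).
Maria in UTC: 10:30-11:00, 12:30-14:00 (subtract 3h to convert from UTC+3).
Grace in UTC: 13:00-15:00, 17:30-18:00 (subtract 3h to convert from UTC+3).
Xiulan in UTC: 08:00-10:00, 11:30-13:30, 17:00-17:30 (subtract 3h to convert from UTC+3).
Dmitri in UTC: 08:00-10:00, 11:00-12:30, 14:00-16:00, 16:30-17:30 (add 8h to convert from UTC-8).
Nadia ∩ Nikolai: 10:30-11:00, 11:30-13:30, 15:00-15:30.
Nadia ∩ Nikolai ∩ Maria: 10:30-11:00, 12:30-13:30.
Nadia ∩ Nikolai ∩ Maria ∩ Grace: 13:00-13:30.
Nadia ∩ Nikolai ∩ Maria ∩ Grace ∩ Xiulan: 13:00-13:30.
Nadia ∩ Nikolai ∩ Maria ∩ Grace ∩ Xiulan ∩ Dmitri: ∅.
There is no time when everyone is free.
There is no common window, so the total is 0 minutes.

0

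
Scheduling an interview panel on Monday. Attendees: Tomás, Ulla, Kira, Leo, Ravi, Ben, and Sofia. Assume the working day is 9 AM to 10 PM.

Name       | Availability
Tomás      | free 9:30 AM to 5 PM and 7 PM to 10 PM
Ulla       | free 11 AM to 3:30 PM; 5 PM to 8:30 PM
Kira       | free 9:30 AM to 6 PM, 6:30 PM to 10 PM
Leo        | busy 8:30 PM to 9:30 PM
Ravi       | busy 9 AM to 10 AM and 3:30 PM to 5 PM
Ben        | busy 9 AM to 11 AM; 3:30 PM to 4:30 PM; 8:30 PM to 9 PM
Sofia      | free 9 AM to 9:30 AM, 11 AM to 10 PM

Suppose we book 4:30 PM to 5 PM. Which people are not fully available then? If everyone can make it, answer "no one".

Ravi, Ulla

Tomás free: 09:30-17:00, 19:00-22:00.
Ulla free: 11:00-15:30, 17:00-20:30.
Kira free: 09:30-18:00, 18:30-22:00.
Leo free: 09:00-20:30, 21:30-22:00 (invert busy blocks within the working day).
Ravi free: 10:00-15:30, 17:00-22:00 (invert busy blocks within the working day).
Ben free: 11:00-15:30, 16:30-20:30, 21:00-22:00 (invert busy blocks within the working day).
Sofia free: 09:00-09:30, 11:00-22:00.
Tomás: free for 16:30-17:00. Ulla: not fully free for 16:30-17:00. Kira: free for 16:30-17:00. Leo: free for 16:30-17:00. Ravi: not fully free for 16:30-17:00. Ben: free for 16:30-17:00. Sofia: free for 16:30-17:00.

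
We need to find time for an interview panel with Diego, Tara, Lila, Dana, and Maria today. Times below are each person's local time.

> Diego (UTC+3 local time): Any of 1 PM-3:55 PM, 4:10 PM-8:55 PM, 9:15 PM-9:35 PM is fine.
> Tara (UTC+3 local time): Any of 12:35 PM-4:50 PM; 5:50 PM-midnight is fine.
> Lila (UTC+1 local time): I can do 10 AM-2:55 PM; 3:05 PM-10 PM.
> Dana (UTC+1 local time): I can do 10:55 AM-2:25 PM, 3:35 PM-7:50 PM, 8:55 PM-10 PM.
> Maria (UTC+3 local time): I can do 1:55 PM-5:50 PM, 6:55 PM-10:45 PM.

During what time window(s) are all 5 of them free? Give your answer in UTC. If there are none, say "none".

Diego in UTC: 10:00-12:55, 13:10-17:55, 18:15-18:35 (subtract 3h to convert from UTC+3).
Tara in UTC: 09:35-13:50, 14:50-21:00 (subtract 3h to convert from UTC+3).
Lila in UTC: 09:00-13:55, 14:05-21:00 (subtract 1h to convert from UTC+1).
Dana in UTC: 09:55-13:25, 14:35-18:50, 19:55-21:00 (subtract 1h to convert from UTC+1).
Maria in UTC: 10:55-14:50, 15:55-19:45 (subtract 3h to convert from UTC+3).
Diego ∩ Tara: 10:00-12:55, 13:10-13:50, 14:50-17:55, 18:15-18:35.
Diego ∩ Tara ∩ Lila: 10:00-12:55, 13:10-13:50, 14:50-17:55, 18:15-18:35.
Diego ∩ Tara ∩ Lila ∩ Dana: 10:00-12:55, 13:10-13:25, 14:50-17:55, 18:15-18:35.
Diego ∩ Tara ∩ Lila ∩ Dana ∩ Maria: 10:55-12:55, 13:10-13:25, 15:55-17:55, 18:15-18:35.
So the common availability across everyone is 10:55-12:55, 13:10-13:25, 15:55-17:55, 18:15-18:35.

10:55-12:55, 13:10-13:25, 15:55-17:55, 18:15-18:35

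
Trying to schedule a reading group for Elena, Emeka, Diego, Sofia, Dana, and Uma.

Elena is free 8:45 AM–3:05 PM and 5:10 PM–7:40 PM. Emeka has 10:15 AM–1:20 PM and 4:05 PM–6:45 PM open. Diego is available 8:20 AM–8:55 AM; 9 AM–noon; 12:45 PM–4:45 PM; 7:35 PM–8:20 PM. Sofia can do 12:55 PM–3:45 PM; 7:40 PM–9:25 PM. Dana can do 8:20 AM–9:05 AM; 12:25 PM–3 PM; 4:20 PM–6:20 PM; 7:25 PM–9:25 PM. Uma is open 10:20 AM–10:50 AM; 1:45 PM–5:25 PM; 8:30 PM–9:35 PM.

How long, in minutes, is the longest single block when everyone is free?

Elena ∩ Emeka: 10:15-13:20, 17:10-18:45.
Elena ∩ Emeka ∩ Diego: 10:15-12:00, 12:45-13:20.
Elena ∩ Emeka ∩ Diego ∩ Sofia: 12:55-13:20.
Elena ∩ Emeka ∩ Diego ∩ Sofia ∩ Dana: 12:55-13:20.
Elena ∩ Emeka ∩ Diego ∩ Sofia ∩ Dana ∩ Uma: ∅.
There is no time when everyone is free.
No common window exists, so the longest block is 0 minutes.

0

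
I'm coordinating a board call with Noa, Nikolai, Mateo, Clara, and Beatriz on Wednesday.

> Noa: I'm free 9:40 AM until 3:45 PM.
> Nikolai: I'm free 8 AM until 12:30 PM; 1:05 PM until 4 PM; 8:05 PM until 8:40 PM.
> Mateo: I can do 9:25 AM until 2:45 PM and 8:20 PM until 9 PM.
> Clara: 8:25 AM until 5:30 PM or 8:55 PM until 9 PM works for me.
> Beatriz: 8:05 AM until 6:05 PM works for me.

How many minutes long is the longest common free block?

Noa ∩ Nikolai: 09:40-12:30, 13:05-15:45.
Noa ∩ Nikolai ∩ Mateo: 09:40-12:30, 13:05-14:45.
Noa ∩ Nikolai ∩ Mateo ∩ Clara: 09:40-12:30, 13:05-14:45.
Noa ∩ Nikolai ∩ Mateo ∩ Clara ∩ Beatriz: 09:40-12:30, 13:05-14:45.
Those are the intersection windows.
The longest is 09:40-12:30 at 170 minutes.

170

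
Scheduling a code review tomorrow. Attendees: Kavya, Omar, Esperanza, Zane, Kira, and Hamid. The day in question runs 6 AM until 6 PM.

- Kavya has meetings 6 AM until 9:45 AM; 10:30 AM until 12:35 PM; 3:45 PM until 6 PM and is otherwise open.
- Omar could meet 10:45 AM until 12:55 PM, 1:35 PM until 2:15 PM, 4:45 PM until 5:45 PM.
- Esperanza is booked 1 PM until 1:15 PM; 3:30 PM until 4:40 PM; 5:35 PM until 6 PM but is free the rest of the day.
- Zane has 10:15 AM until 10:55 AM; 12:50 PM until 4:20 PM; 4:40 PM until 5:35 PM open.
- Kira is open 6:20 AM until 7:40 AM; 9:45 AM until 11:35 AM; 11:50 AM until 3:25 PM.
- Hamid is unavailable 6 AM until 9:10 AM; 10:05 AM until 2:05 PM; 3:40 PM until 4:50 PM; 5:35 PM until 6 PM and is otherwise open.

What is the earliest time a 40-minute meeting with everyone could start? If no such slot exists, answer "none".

Kavya free: 09:45-10:30, 12:35-15:45 (invert busy blocks within the working day).
Omar free: 10:45-12:55, 13:35-14:15, 16:45-17:45.
Esperanza free: 06:00-13:00, 13:15-15:30, 16:40-17:35 (invert busy blocks within the working day).
Zane free: 10:15-10:55, 12:50-16:20, 16:40-17:35.
Kira free: 06:20-07:40, 09:45-11:35, 11:50-15:25.
Hamid free: 09:10-10:05, 14:05-15:40, 16:50-17:35 (invert busy blocks within the working day).
Kavya ∩ Omar: 12:35-12:55, 13:35-14:15.
Kavya ∩ Omar ∩ Esperanza: 12:35-12:55, 13:35-14:15.
Kavya ∩ Omar ∩ Esperanza ∩ Zane: 12:50-12:55, 13:35-14:15.
Kavya ∩ Omar ∩ Esperanza ∩ Zane ∩ Kira: 12:50-12:55, 13:35-14:15.
Kavya ∩ Omar ∩ Esperanza ∩ Zane ∩ Kira ∩ Hamid: 14:05-14:15.
So the common availability across everyone is 14:05-14:15.
No common window is at least 40 minutes long.

none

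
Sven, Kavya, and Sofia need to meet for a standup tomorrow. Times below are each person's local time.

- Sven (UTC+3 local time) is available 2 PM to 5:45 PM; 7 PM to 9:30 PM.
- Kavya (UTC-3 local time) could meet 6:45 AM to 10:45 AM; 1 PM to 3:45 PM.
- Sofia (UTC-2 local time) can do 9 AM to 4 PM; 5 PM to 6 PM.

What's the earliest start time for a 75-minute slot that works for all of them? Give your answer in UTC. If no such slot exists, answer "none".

11:00

Sven in UTC: 11:00-14:45, 16:00-18:30 (subtract 3h to convert from UTC+3).
Kavya in UTC: 09:45-13:45, 16:00-18:45 (add 3h to convert from UTC-3).
Sofia in UTC: 11:00-18:00, 19:00-20:00 (add 2h to convert from UTC-2).
Sven ∩ Kavya: 11:00-13:45, 16:00-18:30.
Sven ∩ Kavya ∩ Sofia: 11:00-13:45, 16:00-18:00.
The first common window of at least 75 minutes is 11:00-13:45, so the earliest start is 11:00.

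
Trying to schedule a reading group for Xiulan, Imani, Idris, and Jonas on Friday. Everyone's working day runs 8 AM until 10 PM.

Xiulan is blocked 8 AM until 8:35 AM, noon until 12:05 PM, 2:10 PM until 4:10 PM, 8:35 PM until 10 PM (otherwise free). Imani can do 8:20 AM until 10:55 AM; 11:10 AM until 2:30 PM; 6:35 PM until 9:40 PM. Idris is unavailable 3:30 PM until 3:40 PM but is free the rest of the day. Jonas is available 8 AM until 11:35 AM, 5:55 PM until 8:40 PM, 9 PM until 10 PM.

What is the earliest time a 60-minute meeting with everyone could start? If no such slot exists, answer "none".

Xiulan free: 08:35-12:00, 12:05-14:10, 16:10-20:35 (invert busy blocks within the working day).
Imani free: 08:20-10:55, 11:10-14:30, 18:35-21:40.
Idris free: 08:00-15:30, 15:40-22:00 (invert busy blocks within the working day).
Jonas free: 08:00-11:35, 17:55-20:40, 21:00-22:00.
Xiulan ∩ Imani: 08:35-10:55, 11:10-12:00, 12:05-14:10, 18:35-20:35.
Xiulan ∩ Imani ∩ Idris: 08:35-10:55, 11:10-12:00, 12:05-14:10, 18:35-20:35.
Xiulan ∩ Imani ∩ Idris ∩ Jonas: 08:35-10:55, 11:10-11:35, 18:35-20:35.
So the common availability across everyone is 08:35-10:55, 11:10-11:35, 18:35-20:35.
The first common window of at least 60 minutes is 08:35-10:55, so the earliest start is 08:35.

08:35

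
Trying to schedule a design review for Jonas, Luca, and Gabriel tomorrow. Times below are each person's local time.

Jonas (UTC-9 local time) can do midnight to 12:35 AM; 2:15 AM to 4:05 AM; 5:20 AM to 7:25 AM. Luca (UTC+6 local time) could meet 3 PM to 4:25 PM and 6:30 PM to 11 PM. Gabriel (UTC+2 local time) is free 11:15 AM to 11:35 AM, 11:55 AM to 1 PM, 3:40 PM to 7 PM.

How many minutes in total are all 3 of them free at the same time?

145

Jonas in UTC: 09:00-09:35, 11:15-13:05, 14:20-16:25 (add 9h to convert from UTC-9).
Luca in UTC: 09:00-10:25, 12:30-17:00 (subtract 6h to convert from UTC+6).
Gabriel in UTC: 09:15-09:35, 09:55-11:00, 13:40-17:00 (subtract 2h to convert from UTC+2).
Jonas ∩ Luca: 09:00-09:35, 12:30-13:05, 14:20-16:25.
Jonas ∩ Luca ∩ Gabriel: 09:15-09:35, 14:20-16:25.
Summing the common windows: 20 + 125 = 145 minutes.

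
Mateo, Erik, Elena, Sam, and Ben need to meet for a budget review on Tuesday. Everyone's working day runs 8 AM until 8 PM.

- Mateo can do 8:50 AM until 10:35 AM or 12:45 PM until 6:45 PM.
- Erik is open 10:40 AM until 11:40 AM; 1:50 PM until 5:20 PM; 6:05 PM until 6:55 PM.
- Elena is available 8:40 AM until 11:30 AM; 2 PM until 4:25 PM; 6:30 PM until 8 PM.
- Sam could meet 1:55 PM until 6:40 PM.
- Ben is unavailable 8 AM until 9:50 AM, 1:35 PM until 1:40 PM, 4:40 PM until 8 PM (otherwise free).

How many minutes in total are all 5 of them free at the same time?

145

Mateo free: 08:50-10:35, 12:45-18:45.
Erik free: 10:40-11:40, 13:50-17:20, 18:05-18:55.
Elena free: 08:40-11:30, 14:00-16:25, 18:30-20:00.
Sam free: 13:55-18:40.
Ben free: 09:50-13:35, 13:40-16:40 (invert busy blocks within the working day).
Mateo ∩ Erik: 13:50-17:20, 18:05-18:45.
Mateo ∩ Erik ∩ Elena: 14:00-16:25, 18:30-18:45.
Mateo ∩ Erik ∩ Elena ∩ Sam: 14:00-16:25, 18:30-18:40.
Mateo ∩ Erik ∩ Elena ∩ Sam ∩ Ben: 14:00-16:25.
So the common availability across everyone is 14:00-16:25.
That's a single block of 145 minutes.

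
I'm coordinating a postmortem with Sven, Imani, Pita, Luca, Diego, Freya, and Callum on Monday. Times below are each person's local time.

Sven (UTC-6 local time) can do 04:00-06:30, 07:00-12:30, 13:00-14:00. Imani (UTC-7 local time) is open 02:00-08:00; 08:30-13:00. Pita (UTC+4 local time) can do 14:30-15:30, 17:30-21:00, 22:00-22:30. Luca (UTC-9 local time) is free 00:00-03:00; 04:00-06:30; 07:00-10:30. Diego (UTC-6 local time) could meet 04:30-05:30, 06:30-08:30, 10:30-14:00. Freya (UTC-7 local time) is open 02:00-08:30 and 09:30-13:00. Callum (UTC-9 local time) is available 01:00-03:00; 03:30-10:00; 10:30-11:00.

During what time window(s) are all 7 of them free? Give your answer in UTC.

Sven in UTC: 10:00-12:30, 13:00-18:30, 19:00-20:00 (add 6h to convert from UTC-6).
Imani in UTC: 09:00-15:00, 15:30-20:00 (add 7h to convert from UTC-7).
Pita in UTC: 10:30-11:30, 13:30-17:00, 18:00-18:30 (subtract 4h to convert from UTC+4).
Luca in UTC: 09:00-12:00, 13:00-15:30, 16:00-19:30 (add 9h to convert from UTC-9).
Diego in UTC: 10:30-11:30, 12:30-14:30, 16:30-20:00 (add 6h to convert from UTC-6).
Freya in UTC: 09:00-15:30, 16:30-20:00 (add 7h to convert from UTC-7).
Callum in UTC: 10:00-12:00, 12:30-19:00, 19:30-20:00 (add 9h to convert from UTC-9).
Sven ∩ Imani: 10:00-12:30, 13:00-15:00, 15:30-18:30, 19:00-20:00.
Sven ∩ Imani ∩ Pita: 10:30-11:30, 13:30-15:00, 15:30-17:00, 18:00-18:30.
Sven ∩ Imani ∩ Pita ∩ Luca: 10:30-11:30, 13:30-15:00, 16:00-17:00, 18:00-18:30.
Sven ∩ Imani ∩ Pita ∩ Luca ∩ Diego: 10:30-11:30, 13:30-14:30, 16:30-17:00, 18:00-18:30.
Sven ∩ Imani ∩ Pita ∩ Luca ∩ Diego ∩ Freya: 10:30-11:30, 13:30-14:30, 16:30-17:00, 18:00-18:30.
Sven ∩ Imani ∩ Pita ∩ Luca ∩ Diego ∩ Freya ∩ Callum: 10:30-11:30, 13:30-14:30, 16:30-17:00, 18:00-18:30.
Those are the intersection windows.

10:30-11:30, 13:30-14:30, 16:30-17:00, 18:00-18:30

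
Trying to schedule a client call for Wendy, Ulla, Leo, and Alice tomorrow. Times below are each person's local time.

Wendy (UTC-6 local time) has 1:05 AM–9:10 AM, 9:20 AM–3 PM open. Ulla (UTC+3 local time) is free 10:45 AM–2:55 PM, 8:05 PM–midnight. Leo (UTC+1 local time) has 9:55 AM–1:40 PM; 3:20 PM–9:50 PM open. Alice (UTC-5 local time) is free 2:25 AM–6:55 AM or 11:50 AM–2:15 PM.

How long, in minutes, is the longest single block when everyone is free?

Wendy in UTC: 07:05-15:10, 15:20-21:00 (add 6h to convert from UTC-6).
Ulla in UTC: 07:45-11:55, 17:05-21:00 (subtract 3h to convert from UTC+3).
Leo in UTC: 08:55-12:40, 14:20-20:50 (subtract 1h to convert from UTC+1).
Alice in UTC: 07:25-11:55, 16:50-19:15 (add 5h to convert from UTC-5).
Wendy ∩ Ulla: 07:45-11:55, 17:05-21:00.
Wendy ∩ Ulla ∩ Leo: 08:55-11:55, 17:05-20:50.
Wendy ∩ Ulla ∩ Leo ∩ Alice: 08:55-11:55, 17:05-19:15.
So the common availability across everyone is 08:55-11:55, 17:05-19:15.
The longest is 08:55-11:55 at 180 minutes.

180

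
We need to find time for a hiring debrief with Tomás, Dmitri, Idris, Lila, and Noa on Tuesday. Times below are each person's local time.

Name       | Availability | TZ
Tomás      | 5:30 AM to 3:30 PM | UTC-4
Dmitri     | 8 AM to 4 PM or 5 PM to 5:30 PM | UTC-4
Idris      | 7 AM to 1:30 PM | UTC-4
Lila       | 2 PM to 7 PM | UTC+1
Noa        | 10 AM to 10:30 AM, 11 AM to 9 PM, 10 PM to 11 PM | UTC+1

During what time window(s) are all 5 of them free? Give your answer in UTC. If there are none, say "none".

Tomás in UTC: 09:30-19:30 (add 4h to convert from UTC-4).
Dmitri in UTC: 12:00-20:00, 21:00-21:30 (add 4h to convert from UTC-4).
Idris in UTC: 11:00-17:30 (add 4h to convert from UTC-4).
Lila in UTC: 13:00-18:00 (subtract 1h to convert from UTC+1).
Noa in UTC: 09:00-09:30, 10:00-20:00, 21:00-22:00 (subtract 1h to convert from UTC+1).
Tomás ∩ Dmitri: 12:00-19:30.
Tomás ∩ Dmitri ∩ Idris: 12:00-17:30.
Tomás ∩ Dmitri ∩ Idris ∩ Lila: 13:00-17:30.
Tomás ∩ Dmitri ∩ Idris ∩ Lila ∩ Noa: 13:00-17:30.
Those are the intersection windows.

13:00-17:30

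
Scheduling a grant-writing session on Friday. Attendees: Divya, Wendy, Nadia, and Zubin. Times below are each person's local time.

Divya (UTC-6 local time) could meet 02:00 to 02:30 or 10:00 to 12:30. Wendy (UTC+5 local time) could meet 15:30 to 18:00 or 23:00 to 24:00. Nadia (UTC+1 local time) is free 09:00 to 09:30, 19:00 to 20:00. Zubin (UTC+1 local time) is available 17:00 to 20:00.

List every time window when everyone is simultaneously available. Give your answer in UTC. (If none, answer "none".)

18:00-18:30

Divya in UTC: 08:00-08:30, 16:00-18:30 (add 6h to convert from UTC-6).
Wendy in UTC: 10:30-13:00, 18:00-19:00 (subtract 5h to convert from UTC+5).
Nadia in UTC: 08:00-08:30, 18:00-19:00 (subtract 1h to convert from UTC+1).
Zubin in UTC: 16:00-19:00 (subtract 1h to convert from UTC+1).
Divya ∩ Wendy: 18:00-18:30.
Divya ∩ Wendy ∩ Nadia: 18:00-18:30.
Divya ∩ Wendy ∩ Nadia ∩ Zubin: 18:00-18:30.
Those are the intersection windows.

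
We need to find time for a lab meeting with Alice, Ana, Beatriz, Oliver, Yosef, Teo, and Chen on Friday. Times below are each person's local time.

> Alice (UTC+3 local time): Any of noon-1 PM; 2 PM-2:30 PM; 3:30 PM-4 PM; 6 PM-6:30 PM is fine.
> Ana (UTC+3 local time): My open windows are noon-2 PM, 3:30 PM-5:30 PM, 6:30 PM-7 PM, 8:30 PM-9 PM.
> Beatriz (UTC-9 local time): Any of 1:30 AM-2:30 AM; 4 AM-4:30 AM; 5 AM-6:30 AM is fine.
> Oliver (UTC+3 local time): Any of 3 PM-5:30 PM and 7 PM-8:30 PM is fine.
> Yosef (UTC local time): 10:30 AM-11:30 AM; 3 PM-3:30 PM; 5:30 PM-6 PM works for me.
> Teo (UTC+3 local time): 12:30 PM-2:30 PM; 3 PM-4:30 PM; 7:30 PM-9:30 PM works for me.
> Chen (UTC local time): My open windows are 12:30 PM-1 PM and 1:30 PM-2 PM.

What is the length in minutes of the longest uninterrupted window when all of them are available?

0

Alice in UTC: 09:00-10:00, 11:00-11:30, 12:30-13:00, 15:00-15:30 (subtract 3h to convert from UTC+3).
Ana in UTC: 09:00-11:00, 12:30-14:30, 15:30-16:00, 17:30-18:00 (subtract 3h to convert from UTC+3).
Beatriz in UTC: 10:30-11:30, 13:00-13:30, 14:00-15:30 (add 9h to convert from UTC-9).
Oliver in UTC: 12:00-14:30, 16:00-17:30 (subtract 3h to convert from UTC+3).
Yosef in UTC: 10:30-11:30, 15:00-15:30, 17:30-18:00.
Teo in UTC: 09:30-11:30, 12:00-13:30, 16:30-18:30 (subtract 3h to convert from UTC+3).
Chen in UTC: 12:30-13:00, 13:30-14:00.
Alice ∩ Ana: 09:00-10:00, 12:30-13:00.
Alice ∩ Ana ∩ Beatriz: ∅.
Alice ∩ Ana ∩ Beatriz ∩ Oliver: ∅.
Alice ∩ Ana ∩ Beatriz ∩ Oliver ∩ Yosef: ∅.
Alice ∩ Ana ∩ Beatriz ∩ Oliver ∩ Yosef ∩ Teo: ∅.
Alice ∩ Ana ∩ Beatriz ∩ Oliver ∩ Yosef ∩ Teo ∩ Chen: ∅.
There is no time when everyone is free.
No common window exists, so the longest block is 0 minutes.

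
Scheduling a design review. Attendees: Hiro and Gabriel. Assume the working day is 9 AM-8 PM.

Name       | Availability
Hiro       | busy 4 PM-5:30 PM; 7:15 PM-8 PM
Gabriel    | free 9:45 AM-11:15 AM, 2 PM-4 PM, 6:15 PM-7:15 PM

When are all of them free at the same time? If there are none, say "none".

Hiro free: 09:00-16:00, 17:30-19:15 (invert busy blocks within the working day).
Gabriel free: 09:45-11:15, 14:00-16:00, 18:15-19:15.
Hiro ∩ Gabriel: 09:45-11:15, 14:00-16:00, 18:15-19:15.

09:45-11:15, 14:00-16:00, 18:15-19:15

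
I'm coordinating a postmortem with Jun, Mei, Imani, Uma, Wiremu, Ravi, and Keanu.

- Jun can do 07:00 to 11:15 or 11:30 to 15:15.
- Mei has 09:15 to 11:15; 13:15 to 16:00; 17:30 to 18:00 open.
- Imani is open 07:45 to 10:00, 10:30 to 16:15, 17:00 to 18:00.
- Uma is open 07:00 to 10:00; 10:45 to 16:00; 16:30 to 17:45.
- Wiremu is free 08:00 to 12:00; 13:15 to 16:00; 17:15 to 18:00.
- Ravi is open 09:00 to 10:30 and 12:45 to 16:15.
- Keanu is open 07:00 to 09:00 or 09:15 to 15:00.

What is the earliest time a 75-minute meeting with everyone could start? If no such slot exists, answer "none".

Jun ∩ Mei: 09:15-11:15, 13:15-15:15.
Jun ∩ Mei ∩ Imani: 09:15-10:00, 10:30-11:15, 13:15-15:15.
Jun ∩ Mei ∩ Imani ∩ Uma: 09:15-10:00, 10:45-11:15, 13:15-15:15.
Jun ∩ Mei ∩ Imani ∩ Uma ∩ Wiremu: 09:15-10:00, 10:45-11:15, 13:15-15:15.
Jun ∩ Mei ∩ Imani ∩ Uma ∩ Wiremu ∩ Ravi: 09:15-10:00, 13:15-15:15.
Jun ∩ Mei ∩ Imani ∩ Uma ∩ Wiremu ∩ Ravi ∩ Keanu: 09:15-10:00, 13:15-15:00.
Those are the intersection windows.
The first common window of at least 75 minutes is 13:15-15:00, so the earliest start is 13:15.

13:15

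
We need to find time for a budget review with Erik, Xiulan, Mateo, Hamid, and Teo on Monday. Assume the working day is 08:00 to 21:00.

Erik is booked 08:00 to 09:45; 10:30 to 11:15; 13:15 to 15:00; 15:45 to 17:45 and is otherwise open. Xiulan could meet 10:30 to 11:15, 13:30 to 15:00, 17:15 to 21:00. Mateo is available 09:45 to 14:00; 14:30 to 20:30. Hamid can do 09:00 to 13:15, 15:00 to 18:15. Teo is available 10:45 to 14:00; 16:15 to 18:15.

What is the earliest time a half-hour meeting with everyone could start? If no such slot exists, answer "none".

17:45

Erik free: 09:45-10:30, 11:15-13:15, 15:00-15:45, 17:45-21:00 (invert busy blocks within the working day).
Xiulan free: 10:30-11:15, 13:30-15:00, 17:15-21:00.
Mateo free: 09:45-14:00, 14:30-20:30.
Hamid free: 09:00-13:15, 15:00-18:15.
Teo free: 10:45-14:00, 16:15-18:15.
Erik ∩ Xiulan: 17:45-21:00.
Erik ∩ Xiulan ∩ Mateo: 17:45-20:30.
Erik ∩ Xiulan ∩ Mateo ∩ Hamid: 17:45-18:15.
Erik ∩ Xiulan ∩ Mateo ∩ Hamid ∩ Teo: 17:45-18:15.
So the common availability across everyone is 17:45-18:15.
The first common window of at least 30 minutes is 17:45-18:15, so the earliest start is 17:45.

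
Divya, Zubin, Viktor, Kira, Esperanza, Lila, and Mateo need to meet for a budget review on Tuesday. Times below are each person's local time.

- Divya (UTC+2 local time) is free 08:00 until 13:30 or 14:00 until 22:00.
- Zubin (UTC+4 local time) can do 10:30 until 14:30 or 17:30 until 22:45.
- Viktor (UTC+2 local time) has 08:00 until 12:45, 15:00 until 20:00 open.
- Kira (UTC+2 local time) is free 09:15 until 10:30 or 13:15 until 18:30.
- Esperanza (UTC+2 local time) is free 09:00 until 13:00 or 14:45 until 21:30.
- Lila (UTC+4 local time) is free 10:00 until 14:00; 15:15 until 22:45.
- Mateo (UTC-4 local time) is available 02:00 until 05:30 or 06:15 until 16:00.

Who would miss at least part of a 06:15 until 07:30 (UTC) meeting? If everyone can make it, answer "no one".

Esperanza, Kira, Zubin

Divya in UTC: 06:00-11:30, 12:00-20:00 (subtract 2h to convert from UTC+2).
Zubin in UTC: 06:30-10:30, 13:30-18:45 (subtract 4h to convert from UTC+4).
Viktor in UTC: 06:00-10:45, 13:00-18:00 (subtract 2h to convert from UTC+2).
Kira in UTC: 07:15-08:30, 11:15-16:30 (subtract 2h to convert from UTC+2).
Esperanza in UTC: 07:00-11:00, 12:45-19:30 (subtract 2h to convert from UTC+2).
Lila in UTC: 06:00-10:00, 11:15-18:45 (subtract 4h to convert from UTC+4).
Mateo in UTC: 06:00-09:30, 10:15-20:00 (add 4h to convert from UTC-4).
Divya: free for 06:15-07:30. Zubin: not fully free for 06:15-07:30. Viktor: free for 06:15-07:30. Kira: not fully free for 06:15-07:30. Esperanza: not fully free for 06:15-07:30. Lila: free for 06:15-07:30. Mateo: free for 06:15-07:30.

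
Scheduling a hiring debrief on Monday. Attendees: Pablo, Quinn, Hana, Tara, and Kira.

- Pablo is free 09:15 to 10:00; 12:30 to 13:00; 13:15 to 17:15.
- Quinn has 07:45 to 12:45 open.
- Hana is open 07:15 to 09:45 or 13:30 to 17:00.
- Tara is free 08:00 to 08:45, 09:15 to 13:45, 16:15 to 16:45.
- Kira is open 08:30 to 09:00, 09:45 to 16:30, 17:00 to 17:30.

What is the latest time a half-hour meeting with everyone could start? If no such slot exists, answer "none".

none

Pablo ∩ Quinn: 09:15-10:00, 12:30-12:45.
Pablo ∩ Quinn ∩ Hana: 09:15-09:45.
Pablo ∩ Quinn ∩ Hana ∩ Tara: 09:15-09:45.
Pablo ∩ Quinn ∩ Hana ∩ Tara ∩ Kira: ∅.
There is no time when everyone is free.
No common window is at least 30 minutes long.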